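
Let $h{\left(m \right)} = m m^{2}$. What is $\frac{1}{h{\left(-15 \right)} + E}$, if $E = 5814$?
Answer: $\frac{1}{2439} \approx 0.00041$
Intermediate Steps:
$h{\left(m \right)} = m^{3}$
$\frac{1}{h{\left(-15 \right)} + E} = \frac{1}{\left(-15\right)^{3} + 5814} = \frac{1}{-3375 + 5814} = \frac{1}{2439}$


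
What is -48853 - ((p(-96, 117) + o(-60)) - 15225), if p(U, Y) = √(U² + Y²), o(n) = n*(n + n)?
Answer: -40828 - 3*√2545 ≈ -40979.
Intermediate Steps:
o(n) = 2*n² (o(n) = n*(2*n) = 2*n²)
-48853 - ((p(-96, 117) + o(-60)) - 15225) = -48853 - ((√((-96)² + 117²) + 2*(-60)²) - 15225) = -48853 - ((√(9216 + 13689) + 2*3600) - 15225) = -48853 - ((√22905 + 7200) - 15225) = -48853 - ((3*√2545 + 7200) - 15225) = -48853 - ((7200 + 3*√2545) - 15225) = -48853 - (-8025 + 3*√2545) = -48853 + (8025 - 3*√2545) = -40828 - 3*√2545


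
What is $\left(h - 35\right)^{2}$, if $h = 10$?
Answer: $625$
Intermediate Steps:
$\left(h - 35\right)^{2} = \left(10 - 35\right)^{2} = \left(-25\right)^{2} = 625$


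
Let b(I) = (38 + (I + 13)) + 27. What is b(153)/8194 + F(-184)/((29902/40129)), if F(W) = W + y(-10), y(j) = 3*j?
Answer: -35179968101/122508494 ≈ -287.16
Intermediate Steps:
b(I) = 78 + I (b(I) = (38 + (13 + I)) + 27 = (51 + I) + 27 = 78 + I)
F(W) = -30 + W (F(W) = W + 3*(-10) = W - 30 = -30 + W)
b(153)/8194 + F(-184)/((29902/40129)) = (78 + 153)/8194 + (-30 - 184)/((29902/40129)) = 231*(1/8194) - 214/(29902*(1/40129)) = 231/8194 - 214/29902/40129 = 231/8194 - 214*40129/29902 = 231/8194 - 4293803/14951 = -35179968101/122508494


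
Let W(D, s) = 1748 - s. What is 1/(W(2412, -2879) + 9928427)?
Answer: 1/9933054 ≈ 1.0067e-7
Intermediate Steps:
1/(W(2412, -2879) + 9928427) = 1/((1748 - 1*(-2879)) + 9928427) = 1/((1748 + 2879) + 9928427) = 1/(4627 + 9928427) = 1/9933054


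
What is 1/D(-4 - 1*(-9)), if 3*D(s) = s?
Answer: ⅗ ≈ 0.60000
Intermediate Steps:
D(s) = s/3
1/D(-4 - 1*(-9)) = 1/((-4 - 1*(-9))/3) = 1/((-4 + 9)/3) = 1/((⅓)*5) = 1/(5/3) = ⅗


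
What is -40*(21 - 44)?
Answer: 920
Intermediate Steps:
-40*(21 - 44) = -40*(-23) = 920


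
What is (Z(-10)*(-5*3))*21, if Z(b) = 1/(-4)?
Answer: 315/4 ≈ 78.750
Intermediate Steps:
Z(b) = -¼
(Z(-10)*(-5*3))*21 = -(-5)*3/4*21 = -¼*(-15)*21 = (15/4)*21 = 315/4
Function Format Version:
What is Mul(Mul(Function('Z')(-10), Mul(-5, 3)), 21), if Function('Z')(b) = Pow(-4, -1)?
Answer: Rational(315, 4) ≈ 78.750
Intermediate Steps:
Function('Z')(b) = Rational(-1, 4)
Mul(Mul(Function('Z')(-10), Mul(-5, 3)), 21) = Mul(Mul(Rational(-1, 4), Mul(-5, 3)), 21) = Mul(Mul(Rational(-1, 4), -15), 21) = Mul(Rational(15, 4), 21) = Rational(315, 4)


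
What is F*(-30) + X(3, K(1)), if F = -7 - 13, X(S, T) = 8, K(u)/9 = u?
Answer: 608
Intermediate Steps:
K(u) = 9*u
F = -20
F*(-30) + X(3, K(1)) = -20*(-30) + 8 = 600 + 8 = 608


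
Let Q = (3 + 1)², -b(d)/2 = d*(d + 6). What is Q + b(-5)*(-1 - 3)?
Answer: -24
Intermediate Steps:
b(d) = -2*d*(6 + d) (b(d) = -2*d*(d + 6) = -2*d*(6 + d))
Q = 16 (Q = 4² = 16)
Q + b(-5)*(-1 - 3) = 16 + (-2*(-5)*(6 - 5))*(-1 - 3) = 16 - 2*(-5)*1*(-4) = 16 + 10*(-4) = 16 - 40 = -24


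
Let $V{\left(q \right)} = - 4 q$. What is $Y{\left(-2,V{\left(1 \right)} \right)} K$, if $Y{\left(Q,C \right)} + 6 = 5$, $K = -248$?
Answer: $248$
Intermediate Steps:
$Y{\left(Q,C \right)} = -1$ ($Y{\left(Q,C \right)} = -6 + 5 = -1$)
$Y{\left(-2,V{\left(1 \right)} \right)} K = \left(-1\right) \left(-248\right) = 248$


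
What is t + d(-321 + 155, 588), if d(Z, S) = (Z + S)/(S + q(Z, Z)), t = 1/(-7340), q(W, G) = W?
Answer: 7339/7340 ≈ 0.99986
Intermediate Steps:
t = -1/7340 ≈ -0.00013624
d(Z, S) = 1 (d(Z, S) = (Z + S)/(S + Z) = (S + Z)/(S + Z) = 1)
t + d(-321 + 155, 588) = -1/7340 + 1 = 7339/7340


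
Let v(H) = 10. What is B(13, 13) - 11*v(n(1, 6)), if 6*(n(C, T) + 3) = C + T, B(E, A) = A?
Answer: -97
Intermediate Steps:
n(C, T) = -3 + C/6 + T/6 (n(C, T) = -3 + (C + T)/6 = -3 + (C/6 + T/6) = -3 + C/6 + T/6)
B(13, 13) - 11*v(n(1, 6)) = 13 - 11*10 = 13 - 110 = -97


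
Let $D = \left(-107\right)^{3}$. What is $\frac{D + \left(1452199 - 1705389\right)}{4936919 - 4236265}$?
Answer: $- \frac{1478233}{700654} \approx -2.1098$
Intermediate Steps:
$D = -1225043$
$\frac{D + \left(1452199 - 1705389\right)}{4936919 - 4236265} = \frac{-1225043 + \left(1452199 - 1705389\right)}{4936919 - 4236265} = \frac{-1225043 + \left(1452199 - 1705389\right)}{700654} = \left(-1225043 - 253190\right) \frac{1}{700654} = \left(-1478233\right) \frac{1}{700654} = - \frac{1478233}{700654}$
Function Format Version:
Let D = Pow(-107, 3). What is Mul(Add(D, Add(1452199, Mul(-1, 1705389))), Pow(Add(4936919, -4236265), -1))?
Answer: Rational(-1478233, 700654) ≈ -2.1098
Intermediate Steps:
D = -1225043
Mul(Add(D, Add(1452199, Mul(-1, 1705389))), Pow(Add(4936919, -4236265), -1)) = Mul(Add(-1225043, Add(1452199, Mul(-1, 1705389))), Pow(Add(4936919, -4236265), -1)) = Mul(Add(-1225043, Add(1452199, -1705389)), Pow(700654, -1)) = Mul(Add(-1225043, -253190), Rational(1, 700654)) = Mul(-1478233, Rational(1, 700654)) = Rational(-1478233, 700654)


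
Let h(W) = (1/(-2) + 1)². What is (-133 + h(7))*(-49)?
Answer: 26019/4 ≈ 6504.8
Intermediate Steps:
h(W) = ¼ (h(W) = (-½ + 1)² = (½)² = ¼)
(-133 + h(7))*(-49) = (-133 + ¼)*(-49) = -531/4*(-49) = 26019/4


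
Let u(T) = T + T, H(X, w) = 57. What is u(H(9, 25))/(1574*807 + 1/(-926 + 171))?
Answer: 86070/959014589 ≈ 8.9748e-5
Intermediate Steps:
u(T) = 2*T
u(H(9, 25))/(1574*807 + 1/(-926 + 171)) = (2*57)/(1574*807 + 1/(-926 + 171)) = 114/(1270218 + 1/(-755)) = 114/(1270218 - 1/755) = 114/(959014589/755) = 114*(755/959014589) = 86070/959014589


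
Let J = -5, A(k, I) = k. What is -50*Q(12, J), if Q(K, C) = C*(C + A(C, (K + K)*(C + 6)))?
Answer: -2500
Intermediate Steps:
Q(K, C) = 2*C² (Q(K, C) = C*(C + C) = C*(2*C) = 2*C²)
-50*Q(12, J) = -100*(-5)² = -100*25 = -50*50 = -2500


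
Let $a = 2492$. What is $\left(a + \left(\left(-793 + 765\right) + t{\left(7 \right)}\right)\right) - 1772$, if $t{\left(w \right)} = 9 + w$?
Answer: $708$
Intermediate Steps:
$\left(a + \left(\left(-793 + 765\right) + t{\left(7 \right)}\right)\right) - 1772 = \left(2492 + \left(\left(-793 + 765\right) + \left(9 + 7\right)\right)\right) - 1772 = \left(2492 + \left(-28 + 16\right)\right) - 1772 = \left(2492 - 12\right) - 1772 = 2480 - 1772 = 708$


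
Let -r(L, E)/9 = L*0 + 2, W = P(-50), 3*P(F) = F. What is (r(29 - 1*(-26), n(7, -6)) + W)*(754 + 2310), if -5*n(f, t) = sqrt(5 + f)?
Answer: -318656/3 ≈ -1.0622e+5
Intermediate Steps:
P(F) = F/3
W = -50/3 (W = (1/3)*(-50) = -50/3 ≈ -16.667)
n(f, t) = -sqrt(5 + f)/5
r(L, E) = -18 (r(L, E) = -9*(L*0 + 2) = -9*(0 + 2) = -9*2 = -18)
(r(29 - 1*(-26), n(7, -6)) + W)*(754 + 2310) = (-18 - 50/3)*(754 + 2310) = -104/3*3064 = -318656/3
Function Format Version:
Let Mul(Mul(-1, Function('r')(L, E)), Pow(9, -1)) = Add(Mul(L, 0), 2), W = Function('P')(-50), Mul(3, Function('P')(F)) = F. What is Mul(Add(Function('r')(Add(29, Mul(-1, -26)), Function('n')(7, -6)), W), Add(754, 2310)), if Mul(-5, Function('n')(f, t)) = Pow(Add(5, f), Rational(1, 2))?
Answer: Rational(-318656, 3) ≈ -1.0622e+5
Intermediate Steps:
Function('P')(F) = Mul(Rational(1, 3), F)
W = Rational(-50, 3) (W = Mul(Rational(1, 3), -50) = Rational(-50, 3) ≈ -16.667)
Function('n')(f, t) = Mul(Rational(-1, 5), Pow(Add(5, f), Rational(1, 2)))
Function('r')(L, E) = -18 (Function('r')(L, E) = Mul(-9, Add(Mul(L, 0), 2)) = Mul(-9, Add(0, 2)) = Mul(-9, 2) = -18)
Mul(Add(Function('r')(Add(29, Mul(-1, -26)), Function('n')(7, -6)), W), Add(754, 2310)) = Mul(Add(-18, Rational(-50, 3)), Add(754, 2310)) = Mul(Rational(-104, 3), 3064) = Rational(-318656, 3)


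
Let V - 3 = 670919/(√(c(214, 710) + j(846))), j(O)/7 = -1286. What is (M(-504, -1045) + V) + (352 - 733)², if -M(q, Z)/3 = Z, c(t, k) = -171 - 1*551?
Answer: 148299 - 670919*I*√2431/4862 ≈ 1.483e+5 - 6803.7*I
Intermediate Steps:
j(O) = -9002 (j(O) = 7*(-1286) = -9002)
c(t, k) = -722 (c(t, k) = -171 - 551 = -722)
M(q, Z) = -3*Z
V = 3 - 670919*I*√2431/4862 (V = 3 + 670919/(√(-722 - 9002)) = 3 + 670919/(√(-9724)) = 3 + 670919/((2*I*√2431)) = 3 + 670919*(-I*√2431/4862) = 3 - 670919*I*√2431/4862 ≈ 3.0 - 6803.7*I)
(M(-504, -1045) + V) + (352 - 733)² = (-3*(-1045) + (3 - 670919*I*√2431/4862)) + (352 - 733)² = (3135 + (3 - 670919*I*√2431/4862)) + (-381)² = (3138 - 670919*I*√2431/4862) + 145161 = 148299 - 670919*I*√2431/4862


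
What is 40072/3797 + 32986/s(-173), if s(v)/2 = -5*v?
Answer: 97286201/3284405 ≈ 29.621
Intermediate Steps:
s(v) = -10*v (s(v) = 2*(-5*v) = -10*v)
40072/3797 + 32986/s(-173) = 40072/3797 + 32986/((-10*(-173))) = 40072*(1/3797) + 32986/1730 = 40072/3797 + 32986*(1/1730) = 40072/3797 + 16493/865 = 97286201/3284405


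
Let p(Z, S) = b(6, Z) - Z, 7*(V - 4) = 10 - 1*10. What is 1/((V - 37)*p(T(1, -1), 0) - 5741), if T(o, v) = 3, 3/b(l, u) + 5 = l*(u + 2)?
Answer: -25/141149 ≈ -0.00017712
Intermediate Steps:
b(l, u) = 3/(-5 + l*(2 + u)) (b(l, u) = 3/(-5 + l*(u + 2)) = 3/(-5 + l*(2 + u)))
V = 4 (V = 4 + (10 - 1*10)/7 = 4 + (10 - 10)/7 = 4 + (⅐)*0 = 4 + 0 = 4)
p(Z, S) = -Z + 3/(7 + 6*Z) (p(Z, S) = 3/(-5 + 2*6 + 6*Z) - Z = 3/(-5 + 12 + 6*Z) - Z = 3/(7 + 6*Z) - Z = -Z + 3/(7 + 6*Z))
1/((V - 37)*p(T(1, -1), 0) - 5741) = 1/((4 - 37)*(-1*3 + 3/(7 + 6*3)) - 5741) = 1/(-33*(-3 + 3/(7 + 18)) - 5741) = 1/(-33*(-3 + 3/25) - 5741) = 1/(-33*(-72/25) - 5741) = 1/(2376/25 - 5741) = 1/(-141149/25) = -25/141149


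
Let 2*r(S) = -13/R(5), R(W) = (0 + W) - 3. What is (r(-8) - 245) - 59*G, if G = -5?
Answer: 187/4 ≈ 46.750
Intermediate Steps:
R(W) = -3 + W (R(W) = W - 3 = -3 + W)
r(S) = -13/4 (r(S) = (-13/(-3 + 5))/2 = (-13/2)/2 = (-13*½)/2 = (½)*(-13/2) = -13/4)
(r(-8) - 245) - 59*G = (-13/4 - 245) - 59*(-5) = -993/4 + 295 = 187/4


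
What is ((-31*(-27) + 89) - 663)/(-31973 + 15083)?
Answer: -263/16890 ≈ -0.015571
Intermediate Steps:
((-31*(-27) + 89) - 663)/(-31973 + 15083) = ((837 + 89) - 663)/(-16890) = (926 - 663)*(-1/16890) = 263*(-1/16890) = -263/16890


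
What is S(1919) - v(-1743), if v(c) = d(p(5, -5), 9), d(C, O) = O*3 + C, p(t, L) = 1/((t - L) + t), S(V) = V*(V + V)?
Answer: 110476424/15 ≈ 7.3651e+6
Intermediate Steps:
S(V) = 2*V**2 (S(V) = V*(2*V) = 2*V**2)
p(t, L) = 1/(-L + 2*t)
d(C, O) = C + 3*O (d(C, O) = 3*O + C = C + 3*O)
v(c) = 406/15 (v(c) = 1/(-1*(-5) + 2*5) + 3*9 = 1/(5 + 10) + 27 = 1/15 + 27 = 406/15)
S(1919) - v(-1743) = 2*1919**2 - 1*406/15 = 2*3682561 - 406/15 = 7365122 - 406/15 = 110476424/15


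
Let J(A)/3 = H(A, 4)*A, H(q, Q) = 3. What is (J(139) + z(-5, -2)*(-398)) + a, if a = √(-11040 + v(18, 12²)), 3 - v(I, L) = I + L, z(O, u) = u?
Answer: 2047 + I*√11199 ≈ 2047.0 + 105.83*I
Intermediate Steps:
v(I, L) = 3 - I - L (v(I, L) = 3 - (I + L) = 3 + (-I - L) = 3 - I - L)
J(A) = 9*A (J(A) = 3*(3*A) = 9*A)
a = I*√11199 (a = √(-11040 + (3 - 1*18 - 1*12²)) = √(-11040 + (3 - 18 - 1*144)) = √(-11040 + (3 - 18 - 144)) = √(-11040 - 159) = √(-11199) = I*√11199 ≈ 105.83*I)
(J(139) + z(-5, -2)*(-398)) + a = (9*139 - 2*(-398)) + I*√11199 = (1251 + 796) + I*√11199 = 2047 + I*√11199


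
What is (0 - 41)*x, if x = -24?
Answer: 984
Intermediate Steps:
(0 - 41)*x = (0 - 41)*(-24) = -41*(-24) = 984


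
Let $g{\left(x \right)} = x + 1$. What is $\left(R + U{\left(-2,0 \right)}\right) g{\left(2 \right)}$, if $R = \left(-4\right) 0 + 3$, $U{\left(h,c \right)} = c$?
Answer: $9$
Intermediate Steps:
$R = 3$ ($R = 0 + 3 = 3$)
$g{\left(x \right)} = 1 + x$
$\left(R + U{\left(-2,0 \right)}\right) g{\left(2 \right)} = \left(3 + 0\right) \left(1 + 2\right) = 3 \cdot 3 = 9$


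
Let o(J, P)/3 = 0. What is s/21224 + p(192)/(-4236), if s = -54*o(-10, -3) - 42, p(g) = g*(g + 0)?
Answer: -4658211/535148 ≈ -8.7045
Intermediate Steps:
o(J, P) = 0 (o(J, P) = 3*0 = 0)
p(g) = g**2 (p(g) = g*g = g**2)
s = -42 (s = -54*0 - 42 = 0 - 42 = -42)
s/21224 + p(192)/(-4236) = -42/21224 + 192**2/(-4236) = -42*1/21224 + 36864*(-1/4236) = -3/1516 - 3072/353 = -4658211/535148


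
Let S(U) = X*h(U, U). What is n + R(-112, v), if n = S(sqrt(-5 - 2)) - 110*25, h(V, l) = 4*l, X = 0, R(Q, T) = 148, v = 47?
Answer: -2602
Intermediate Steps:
S(U) = 0 (S(U) = 0*(4*U) = 0)
n = -2750 (n = 0 - 110*25 = 0 - 2750 = -2750)
n + R(-112, v) = -2750 + 148 = -2602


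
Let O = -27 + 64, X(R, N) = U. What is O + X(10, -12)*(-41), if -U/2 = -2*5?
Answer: -783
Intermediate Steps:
U = 20 (U = -(-4)*5 = -2*(-10) = 20)
X(R, N) = 20
O = 37
O + X(10, -12)*(-41) = 37 + 20*(-41) = 37 - 820 = -783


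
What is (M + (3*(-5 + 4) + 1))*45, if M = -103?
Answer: -4725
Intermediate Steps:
(M + (3*(-5 + 4) + 1))*45 = (-103 + (3*(-5 + 4) + 1))*45 = (-103 + (3*(-1) + 1))*45 = (-103 + (-3 + 1))*45 = (-103 - 2)*45 = -105*45 = -4725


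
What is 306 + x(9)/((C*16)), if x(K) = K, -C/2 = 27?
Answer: 29375/96 ≈ 305.99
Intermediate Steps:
C = -54 (C = -2*27 = -54)
306 + x(9)/((C*16)) = 306 + 9/(-54*16) = 306 + 9/(-864) = 306 - 1/864*9 = 306 - 1/96 = 29375/96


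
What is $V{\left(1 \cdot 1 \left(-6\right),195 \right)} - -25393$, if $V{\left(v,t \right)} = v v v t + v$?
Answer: $-16733$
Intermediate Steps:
$V{\left(v,t \right)} = v + t v^{3}$ ($V{\left(v,t \right)} = v^{2} v t + v = v^{3} t + v = t v^{3} + v = v + t v^{3}$)
$V{\left(1 \cdot 1 \left(-6\right),195 \right)} - -25393 = \left(1 \cdot 1 \left(-6\right) + 195 \left(1 \cdot 1 \left(-6\right)\right)^{3}\right) - -25393 = \left(1 \left(-6\right) + 195 \left(1 \left(-6\right)\right)^{3}\right) + 25393 = \left(-6 + 195 \left(-6\right)^{3}\right) + 25393 = \left(-6 + 195 \left(-216\right)\right) + 25393 = \left(-6 - 42120\right) + 25393 = -42126 + 25393 = -16733$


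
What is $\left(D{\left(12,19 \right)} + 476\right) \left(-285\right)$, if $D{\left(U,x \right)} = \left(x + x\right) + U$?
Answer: $-149910$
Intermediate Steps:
$D{\left(U,x \right)} = U + 2 x$ ($D{\left(U,x \right)} = 2 x + U = U + 2 x$)
$\left(D{\left(12,19 \right)} + 476\right) \left(-285\right) = \left(\left(12 + 2 \cdot 19\right) + 476\right) \left(-285\right) = \left(\left(12 + 38\right) + 476\right) \left(-285\right) = \left(50 + 476\right) \left(-285\right) = 526 \left(-285\right) = -149910$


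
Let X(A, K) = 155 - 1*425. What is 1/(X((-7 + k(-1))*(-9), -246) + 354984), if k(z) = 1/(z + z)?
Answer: 1/354714 ≈ 2.8192e-6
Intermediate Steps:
k(z) = 1/(2*z)
X(A, K) = -270 (X(A, K) = 155 - 425 = -270)
1/(X((-7 + k(-1))*(-9), -246) + 354984) = 1/(-270 + 354984) = 1/354714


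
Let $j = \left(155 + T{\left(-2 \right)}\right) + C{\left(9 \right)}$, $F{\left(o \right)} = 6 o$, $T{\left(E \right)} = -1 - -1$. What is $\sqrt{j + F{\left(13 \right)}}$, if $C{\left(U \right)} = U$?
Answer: $11 \sqrt{2} \approx 15.556$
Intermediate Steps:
$T{\left(E \right)} = 0$ ($T{\left(E \right)} = -1 + 1 = 0$)
$j = 164$ ($j = \left(155 + 0\right) + 9 = 155 + 9 = 164$)
$\sqrt{j + F{\left(13 \right)}} = \sqrt{164 + 6 \cdot 13} = \sqrt{164 + 78} = \sqrt{242} = 11 \sqrt{2}$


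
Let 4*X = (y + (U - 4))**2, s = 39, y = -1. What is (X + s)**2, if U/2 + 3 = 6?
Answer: 24649/16 ≈ 1540.6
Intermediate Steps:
U = 6 (U = -6 + 2*6 = -6 + 12 = 6)
X = 1/4 (X = (-1 + (6 - 4))**2/4 = (-1 + 2)**2/4 = (1/4)*1**2 = (1/4)*1 = 1/4 ≈ 0.25000)
(X + s)**2 = (1/4 + 39)**2 = (157/4)**2 = 24649/16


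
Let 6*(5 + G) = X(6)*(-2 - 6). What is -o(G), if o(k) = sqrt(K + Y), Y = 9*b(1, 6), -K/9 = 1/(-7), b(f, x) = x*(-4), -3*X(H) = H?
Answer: -3*I*sqrt(1169)/7 ≈ -14.653*I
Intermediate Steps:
X(H) = -H/3
b(f, x) = -4*x
G = -7/3 (G = -5 + ((-1/3*6)*(-2 - 6))/6 = -5 + (-2*(-8))/6 = -5 + (1/6)*16 = -5 + 8/3 = -7/3 ≈ -2.3333)
K = 9/7 (K = -9/(-7) = -9*(-1/7) = 9/7 ≈ 1.2857)
Y = -216 (Y = 9*(-4*6) = 9*(-24) = -216)
o(k) = 3*I*sqrt(1169)/7 (o(k) = sqrt(9/7 - 216) = sqrt(-1503/7) = 3*I*sqrt(1169)/7)
-o(G) = -3*I*sqrt(1169)/7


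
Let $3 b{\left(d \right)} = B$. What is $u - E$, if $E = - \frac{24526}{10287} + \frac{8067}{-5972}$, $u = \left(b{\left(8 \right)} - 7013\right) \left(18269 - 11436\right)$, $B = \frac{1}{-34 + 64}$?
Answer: $- \frac{14719500780072941}{307169820} \approx -4.792 \cdot 10^{7}$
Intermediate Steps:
$B = \frac{1}{30} \approx 0.033333$
$b{\left(d \right)} = \frac{1}{90}$ ($b{\left(d \right)} = \frac{1}{3} \cdot \frac{1}{30} = \frac{1}{90}$)
$u = - \frac{4312777777}{90}$ ($u = \left(\frac{1}{90} - 7013\right) \left(18269 - 11436\right) = \left(- \frac{631169}{90}\right) 6833 = - \frac{4312777777}{90} \approx -4.792 \cdot 10^{7}$)
$E = - \frac{229454501}{61433964}$ ($E = \left(-24526\right) \frac{1}{10287} + 8067 \left(- \frac{1}{5972}\right) = - \frac{24526}{10287} - \frac{8067}{5972} = - \frac{229454501}{61433964} \approx -3.735$)
$u - E = - \frac{4312777777}{90} - - \frac{229454501}{61433964} = - \frac{4312777777}{90} + \frac{229454501}{61433964} = - \frac{14719500780072941}{307169820}$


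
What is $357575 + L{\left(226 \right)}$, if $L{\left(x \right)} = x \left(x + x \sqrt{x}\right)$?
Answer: $408651 + 51076 \sqrt{226} \approx 1.1765 \cdot 10^{6}$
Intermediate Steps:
$L{\left(x \right)} = x \left(x + x^{\frac{3}{2}}\right)$
$357575 + L{\left(226 \right)} = 357575 + \left(226^{2} + 226^{\frac{5}{2}}\right) = 357575 + \left(51076 + 51076 \sqrt{226}\right) = 408651 + 51076 \sqrt{226}$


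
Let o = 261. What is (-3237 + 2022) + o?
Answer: -954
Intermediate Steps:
(-3237 + 2022) + o = (-3237 + 2022) + 261 = -1215 + 261 = -954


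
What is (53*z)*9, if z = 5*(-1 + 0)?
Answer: -2385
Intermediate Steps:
z = -5 (z = 5*(-1) = -5)
(53*z)*9 = (53*(-5))*9 = -265*9 = -2385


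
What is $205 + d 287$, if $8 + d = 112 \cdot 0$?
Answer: $-2091$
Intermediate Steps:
$d = -8$ ($d = -8 + 112 \cdot 0 = -8 + 0 = -8$)
$205 + d 287 = 205 - 2296 = -2091$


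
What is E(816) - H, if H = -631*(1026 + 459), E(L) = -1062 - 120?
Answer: 935853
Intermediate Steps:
E(L) = -1182
H = -937035 (H = -631*1485 = -937035)
E(816) - H = -1182 - 1*(-937035) = -1182 + 937035 = 935853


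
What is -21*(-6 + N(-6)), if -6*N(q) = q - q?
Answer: 126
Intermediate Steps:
N(q) = 0 (N(q) = -(q - q)/6 = -⅙*0 = 0)
-21*(-6 + N(-6)) = -21*(-6 + 0) = -21*(-6) = 126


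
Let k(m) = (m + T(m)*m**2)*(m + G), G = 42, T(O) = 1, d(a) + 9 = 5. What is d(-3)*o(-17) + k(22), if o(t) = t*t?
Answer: 31228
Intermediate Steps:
d(a) = -4 (d(a) = -9 + 5 = -4)
o(t) = t**2
k(m) = (42 + m)*(m + m**2) (k(m) = (m + 1*m**2)*(m + 42) = (m + m**2)*(42 + m) = (42 + m)*(m + m**2))
d(-3)*o(-17) + k(22) = -4*(-17)**2 + 22*(42 + 22**2 + 43*22) = -4*289 + 22*(42 + 484 + 946) = -1156 + 22*1472 = -1156 + 32384 = 31228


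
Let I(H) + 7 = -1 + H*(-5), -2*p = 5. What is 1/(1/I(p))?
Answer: 9/2 ≈ 4.5000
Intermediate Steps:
p = -5/2 (p = -½*5 = -5/2 ≈ -2.5000)
I(H) = -8 - 5*H (I(H) = -7 + (-1 + H*(-5)) = -7 + (-1 - 5*H) = -8 - 5*H)
1/(1/I(p)) = 1/(1/(-8 - 5*(-5/2))) = 1/(1/(-8 + 25/2)) = 1/(1/(9/2)) = 1/(2/9) = 9/2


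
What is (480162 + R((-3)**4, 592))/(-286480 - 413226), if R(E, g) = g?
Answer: -240377/349853 ≈ -0.68708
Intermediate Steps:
(480162 + R((-3)**4, 592))/(-286480 - 413226) = (480162 + 592)/(-286480 - 413226) = 480754/(-699706) = 480754*(-1/699706) = -240377/349853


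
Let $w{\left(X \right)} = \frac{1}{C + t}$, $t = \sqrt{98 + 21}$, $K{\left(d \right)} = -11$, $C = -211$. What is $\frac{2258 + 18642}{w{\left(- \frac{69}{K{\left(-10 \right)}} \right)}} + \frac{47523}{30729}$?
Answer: $- \frac{45170589859}{10243} + 20900 \sqrt{119} \approx -4.1819 \cdot 10^{6}$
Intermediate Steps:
$t = \sqrt{119} \approx 10.909$
$w{\left(X \right)} = \frac{1}{-211 + \sqrt{119}}$
$\frac{2258 + 18642}{w{\left(- \frac{69}{K{\left(-10 \right)}} \right)}} + \frac{47523}{30729} = \frac{2258 + 18642}{- \frac{211}{44402} - \frac{\sqrt{119}}{44402}} + \frac{47523}{30729} = \frac{20900}{- \frac{211}{44402} - \frac{\sqrt{119}}{44402}} + 47523 \cdot \frac{1}{30729} = \frac{20900}{- \frac{211}{44402} - \frac{\sqrt{119}}{44402}} + \frac{15841}{10243} = \frac{15841}{10243} + \frac{20900}{- \frac{211}{44402} - \frac{\sqrt{119}}{44402}}$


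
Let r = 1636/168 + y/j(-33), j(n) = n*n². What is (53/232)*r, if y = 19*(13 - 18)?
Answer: 259739273/116723376 ≈ 2.2253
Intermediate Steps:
y = -95 (y = 19*(-5) = -95)
j(n) = n³
r = 4900741/503118 (r = 1636/168 - 95/((-33)³) = 1636*(1/168) - 95/(-35937) = 409/42 - 95*(-1/35937) = 409/42 + 95/35937 = 4900741/503118 ≈ 9.7407)
(53/232)*r = (53/232)*(4900741/503118) = 259739273/116723376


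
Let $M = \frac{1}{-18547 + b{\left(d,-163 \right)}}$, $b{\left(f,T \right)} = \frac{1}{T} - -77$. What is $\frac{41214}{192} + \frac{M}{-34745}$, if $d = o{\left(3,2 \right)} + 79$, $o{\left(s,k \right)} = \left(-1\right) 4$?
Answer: $\frac{718522672395671}{3347317734240} \approx 214.66$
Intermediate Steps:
$o{\left(s,k \right)} = -4$
$d = 75$ ($d = -4 + 79 = 75$)
$b{\left(f,T \right)} = 77 + \frac{1}{T}$ ($b{\left(f,T \right)} = \frac{1}{T} + 77 = 77 + \frac{1}{T}$)
$M = - \frac{163}{3010611}$ ($M = \frac{1}{-18547 + \left(77 + \frac{1}{-163}\right)} = \frac{1}{-18547 + \left(77 - \frac{1}{163}\right)} = \frac{1}{-18547 + \frac{12550}{163}} = \frac{1}{- \frac{3010611}{163}} = - \frac{163}{3010611} \approx -5.4142 \cdot 10^{-5}$)
$\frac{41214}{192} + \frac{M}{-34745} = \frac{41214}{192} - \frac{163}{3010611 \left(-34745\right)} = 41214 \cdot \frac{1}{192} - - \frac{163}{104603679195} = \frac{6869}{32} + \frac{163}{104603679195} = \frac{718522672395671}{3347317734240}$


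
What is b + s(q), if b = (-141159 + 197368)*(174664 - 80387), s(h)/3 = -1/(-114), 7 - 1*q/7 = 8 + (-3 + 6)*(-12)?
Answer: 201370203935/38 ≈ 5.2992e+9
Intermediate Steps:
q = 245 (q = 49 - 7*(8 + (-3 + 6)*(-12)) = 49 - 7*(8 + 3*(-12)) = 49 - 7*(8 - 36) = 49 - 7*(-28) = 49 + 196 = 245)
s(h) = 1/38 (s(h) = 3*(-1/(-114)) = 3*(-1*(-1/114)) = 3*(1/114) = 1/38)
b = 5299215893 (b = 56209*94277 = 5299215893)
b + s(q) = 5299215893 + 1/38 = 201370203935/38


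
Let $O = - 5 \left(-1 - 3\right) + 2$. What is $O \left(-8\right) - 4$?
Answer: $-180$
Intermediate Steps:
$O = 22$ ($O = \left(-5\right) \left(-4\right) + 2 = 20 + 2 = 22$)
$O \left(-8\right) - 4 = 22 \left(-8\right) - 4 = -176 - 4 = -180$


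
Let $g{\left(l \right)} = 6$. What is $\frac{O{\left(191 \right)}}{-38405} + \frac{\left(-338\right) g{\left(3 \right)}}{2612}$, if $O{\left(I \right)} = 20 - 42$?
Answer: $- \frac{19456969}{25078465} \approx -0.77584$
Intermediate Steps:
$O{\left(I \right)} = -22$
$\frac{O{\left(191 \right)}}{-38405} + \frac{\left(-338\right) g{\left(3 \right)}}{2612} = - \frac{22}{-38405} + \frac{\left(-338\right) 6}{2612} = \left(-22\right) \left(- \frac{1}{38405}\right) - \frac{507}{653} = \frac{22}{38405} - \frac{507}{653} = - \frac{19456969}{25078465}$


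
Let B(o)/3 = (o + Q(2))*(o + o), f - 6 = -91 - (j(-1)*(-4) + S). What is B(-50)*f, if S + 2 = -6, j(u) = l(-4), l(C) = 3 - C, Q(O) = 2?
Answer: -705600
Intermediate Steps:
j(u) = 7 (j(u) = 3 - 1*(-4) = 3 + 4 = 7)
S = -8 (S = -2 - 6 = -8)
f = -49 (f = 6 + (-91 - (7*(-4) - 8)) = 6 + (-91 - (-28 - 8)) = 6 + (-91 - 1*(-36)) = 6 + (-91 + 36) = 6 - 55 = -49)
B(o) = 6*o*(2 + o) (B(o) = 3*((o + 2)*(o + o)) = 3*((2 + o)*(2*o)) = 3*(2*o*(2 + o)) = 6*o*(2 + o))
B(-50)*f = (6*(-50)*(2 - 50))*(-49) = (6*(-50)*(-48))*(-49) = 14400*(-49) = -705600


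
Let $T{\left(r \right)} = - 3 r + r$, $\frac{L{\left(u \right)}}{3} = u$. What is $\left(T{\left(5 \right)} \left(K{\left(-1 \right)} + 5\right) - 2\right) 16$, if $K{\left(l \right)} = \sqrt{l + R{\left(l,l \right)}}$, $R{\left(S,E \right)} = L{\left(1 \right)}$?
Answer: $-832 - 160 \sqrt{2} \approx -1058.3$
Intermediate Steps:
$L{\left(u \right)} = 3 u$
$R{\left(S,E \right)} = 3$ ($R{\left(S,E \right)} = 3 \cdot 1 = 3$)
$K{\left(l \right)} = \sqrt{3 + l}$ ($K{\left(l \right)} = \sqrt{l + 3} = \sqrt{3 + l}$)
$T{\left(r \right)} = - 2 r$
$\left(T{\left(5 \right)} \left(K{\left(-1 \right)} + 5\right) - 2\right) 16 = \left(\left(-2\right) 5 \left(\sqrt{3 - 1} + 5\right) - 2\right) 16 = \left(- 10 \left(\sqrt{2} + 5\right) - 2\right) 16 = \left(- 10 \left(5 + \sqrt{2}\right) - 2\right) 16 = \left(\left(-50 - 10 \sqrt{2}\right) - 2\right) 16 = \left(-52 - 10 \sqrt{2}\right) 16 = -832 - 160 \sqrt{2}$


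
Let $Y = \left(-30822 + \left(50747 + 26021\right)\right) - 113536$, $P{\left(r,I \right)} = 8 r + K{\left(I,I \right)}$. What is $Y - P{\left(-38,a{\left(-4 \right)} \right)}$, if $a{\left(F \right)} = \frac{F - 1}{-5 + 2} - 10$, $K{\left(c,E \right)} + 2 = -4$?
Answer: $-67280$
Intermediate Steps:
$K{\left(c,E \right)} = -6$ ($K{\left(c,E \right)} = -2 - 4 = -6$)
$a{\left(F \right)} = - \frac{29}{3} - \frac{F}{3}$ ($a{\left(F \right)} = \frac{-1 + F}{-3} - 10 = \left(-1 + F\right) \left(- \frac{1}{3}\right) - 10 = \left(\frac{1}{3} - \frac{F}{3}\right) - 10 = - \frac{29}{3} - \frac{F}{3}$)
$P{\left(r,I \right)} = -6 + 8 r$ ($P{\left(r,I \right)} = 8 r - 6 = -6 + 8 r$)
$Y = -67590$ ($Y = \left(-30822 + 76768\right) - 113536 = 45946 - 113536 = -67590$)
$Y - P{\left(-38,a{\left(-4 \right)} \right)} = -67590 - \left(-6 + 8 \left(-38\right)\right) = -67590 - \left(-6 - 304\right) = -67590 - -310 = -67590 + 310 = -67280$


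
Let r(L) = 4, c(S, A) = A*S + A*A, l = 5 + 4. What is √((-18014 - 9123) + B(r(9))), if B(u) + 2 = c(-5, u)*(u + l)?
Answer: I*√27191 ≈ 164.9*I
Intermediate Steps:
l = 9
c(S, A) = A² + A*S (c(S, A) = A*S + A² = A² + A*S)
B(u) = -2 + u*(-5 + u)*(9 + u) (B(u) = -2 + (u*(u - 5))*(u + 9) = -2 + (u*(-5 + u))*(9 + u) = -2 + u*(-5 + u)*(9 + u))
√((-18014 - 9123) + B(r(9))) = √((-18014 - 9123) + (-2 + 4³ - 45*4 + 4*4²)) = √(-27137 + (-2 + 64 - 180 + 4*16)) = √(-27137 + (-2 + 64 - 180 + 64)) = √(-27137 - 54) = √(-27191) = I*√27191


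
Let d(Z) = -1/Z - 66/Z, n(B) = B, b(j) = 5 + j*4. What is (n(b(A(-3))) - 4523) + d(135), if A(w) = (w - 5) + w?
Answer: -615937/135 ≈ -4562.5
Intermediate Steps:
A(w) = -5 + 2*w (A(w) = (-5 + w) + w = -5 + 2*w)
b(j) = 5 + 4*j
d(Z) = -67/Z
(n(b(A(-3))) - 4523) + d(135) = ((5 + 4*(-5 + 2*(-3))) - 4523) - 67/135 = ((5 + 4*(-5 - 6)) - 4523) - 67*1/135 = ((5 + 4*(-11)) - 4523) - 67/135 = ((5 - 44) - 4523) - 67/135 = (-39 - 4523) - 67/135 = -4562 - 67/135 = -615937/135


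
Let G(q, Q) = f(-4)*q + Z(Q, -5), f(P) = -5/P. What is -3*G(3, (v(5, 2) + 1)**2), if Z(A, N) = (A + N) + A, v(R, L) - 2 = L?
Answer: -585/4 ≈ -146.25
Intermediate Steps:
v(R, L) = 2 + L
Z(A, N) = N + 2*A
G(q, Q) = -5 + 2*Q + 5*q/4 (G(q, Q) = (-5/(-4))*q + (-5 + 2*Q) = (-5*(-1/4))*q + (-5 + 2*Q) = 5*q/4 + (-5 + 2*Q) = -5 + 2*Q + 5*q/4)
-3*G(3, (v(5, 2) + 1)**2) = -3*(-5 + 2*((2 + 2) + 1)**2 + (5/4)*3) = -3*(-5 + 2*(4 + 1)**2 + 15/4) = -3*(-5 + 2*5**2 + 15/4) = -3*(-5 + 2*25 + 15/4) = -3*(-5 + 50 + 15/4) = -3*195/4 = -585/4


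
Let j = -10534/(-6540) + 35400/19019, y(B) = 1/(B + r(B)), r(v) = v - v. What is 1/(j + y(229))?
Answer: 14241997770/49510407847 ≈ 0.28766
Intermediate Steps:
r(v) = 0
y(B) = 1/B (y(B) = 1/(B + 0) = 1/B)
j = 215931073/62192130 (j = -10534*(-1/6540) + 35400*(1/19019) = 5267/3270 + 35400/19019 = 215931073/62192130 ≈ 3.4720)
1/(j + y(229)) = 1/(215931073/62192130 + 1/229) = 1/(49510407847/14241997770) = 14241997770/49510407847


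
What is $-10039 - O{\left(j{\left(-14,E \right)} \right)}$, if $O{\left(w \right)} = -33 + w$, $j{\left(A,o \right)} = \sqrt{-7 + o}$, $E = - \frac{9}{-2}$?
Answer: $-10006 - \frac{i \sqrt{10}}{2} \approx -10006.0 - 1.5811 i$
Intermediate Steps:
$E = \frac{9}{2}$ ($E = \left(-9\right) \left(- \frac{1}{2}\right) = \frac{9}{2} \approx 4.5$)
$-10039 - O{\left(j{\left(-14,E \right)} \right)} = -10039 - \left(-33 + \sqrt{-7 + \frac{9}{2}}\right) = -10039 - \left(-33 + \sqrt{- \frac{5}{2}}\right) = -10039 - \left(-33 + \frac{i \sqrt{10}}{2}\right) = -10039 + \left(33 - \frac{i \sqrt{10}}{2}\right) = -10006 - \frac{i \sqrt{10}}{2}$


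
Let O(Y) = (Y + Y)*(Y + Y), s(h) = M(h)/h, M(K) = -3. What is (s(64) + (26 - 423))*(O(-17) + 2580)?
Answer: -11866937/8 ≈ -1.4834e+6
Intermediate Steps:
s(h) = -3/h
O(Y) = 4*Y**2 (O(Y) = (2*Y)*(2*Y) = 4*Y**2)
(s(64) + (26 - 423))*(O(-17) + 2580) = (-3/64 + (26 - 423))*(4*(-17)**2 + 2580) = (-3*1/64 - 397)*(4*289 + 2580) = (-3/64 - 397)*(1156 + 2580) = -25411/64*3736 = -11866937/8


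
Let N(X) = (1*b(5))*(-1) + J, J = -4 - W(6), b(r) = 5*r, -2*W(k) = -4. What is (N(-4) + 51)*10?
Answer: 200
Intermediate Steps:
W(k) = 2 (W(k) = -½*(-4) = 2)
J = -6 (J = -4 - 1*2 = -4 - 2 = -6)
N(X) = -31 (N(X) = (1*(5*5))*(-1) - 6 = (1*25)*(-1) - 6 = 25*(-1) - 6 = -25 - 6 = -31)
(N(-4) + 51)*10 = (-31 + 51)*10 = 20*10 = 200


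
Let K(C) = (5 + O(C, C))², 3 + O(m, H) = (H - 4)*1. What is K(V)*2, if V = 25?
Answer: 1058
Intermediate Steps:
O(m, H) = -7 + H (O(m, H) = -3 + (H - 4)*1 = -3 + (-4 + H)*1 = -3 + (-4 + H) = -7 + H)
K(C) = (-2 + C)² (K(C) = (5 + (-7 + C))² = (-2 + C)²)
K(V)*2 = (-2 + 25)²*2 = 23²*2 = 529*2 = 1058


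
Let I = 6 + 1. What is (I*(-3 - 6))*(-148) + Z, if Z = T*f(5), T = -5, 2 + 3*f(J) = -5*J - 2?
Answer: 28117/3 ≈ 9372.3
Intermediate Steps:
f(J) = -4/3 - 5*J/3 (f(J) = -⅔ + (-5*J - 2)/3 = -⅔ + (-2 - 5*J)/3 = -⅔ + (-⅔ - 5*J/3) = -4/3 - 5*J/3)
I = 7
Z = 145/3 (Z = -5*(-4/3 - 5/3*5) = -5*(-4/3 - 25/3) = -5*(-29/3) = 145/3 ≈ 48.333)
(I*(-3 - 6))*(-148) + Z = (7*(-3 - 6))*(-148) + 145/3 = (7*(-9))*(-148) + 145/3 = -63*(-148) + 145/3 = 9324 + 145/3 = 28117/3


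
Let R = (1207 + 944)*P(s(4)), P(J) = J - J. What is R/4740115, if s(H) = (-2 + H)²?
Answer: 0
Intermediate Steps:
P(J) = 0
R = 0 (R = (1207 + 944)*0 = 2151*0 = 0)
R/4740115 = 0/4740115 = 0*(1/4740115) = 0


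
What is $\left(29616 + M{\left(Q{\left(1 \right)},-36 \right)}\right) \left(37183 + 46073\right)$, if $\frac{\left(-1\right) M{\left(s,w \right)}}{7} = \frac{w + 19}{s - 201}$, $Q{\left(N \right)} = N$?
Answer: $\frac{61641503967}{25} \approx 2.4657 \cdot 10^{9}$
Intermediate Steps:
$M{\left(s,w \right)} = - \frac{7 \left(19 + w\right)}{-201 + s}$ ($M{\left(s,w \right)} = - 7 \frac{w + 19}{s - 201} = - 7 \frac{19 + w}{-201 + s} = - \frac{7 \left(19 + w\right)}{-201 + s}$)
$\left(29616 + M{\left(Q{\left(1 \right)},-36 \right)}\right) \left(37183 + 46073\right) = \left(29616 + \frac{7 \left(-19 - -36\right)}{-201 + 1}\right) \left(37183 + 46073\right) = \left(29616 + \frac{7 \left(-19 + 36\right)}{-200}\right) 83256 = \left(29616 + 7 \left(- \frac{1}{200}\right) 17\right) 83256 = \left(29616 - \frac{119}{200}\right) 83256 = \frac{5923081}{200} \cdot 83256 = \frac{61641503967}{25}$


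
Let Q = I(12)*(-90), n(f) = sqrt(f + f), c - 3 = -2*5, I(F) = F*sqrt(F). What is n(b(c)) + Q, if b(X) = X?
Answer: -2160*sqrt(3) + I*sqrt(14) ≈ -3741.2 + 3.7417*I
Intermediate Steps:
I(F) = F**(3/2)
c = -7 (c = 3 - 2*5 = 3 - 1*10 = 3 - 10 = -7)
n(f) = sqrt(2)*sqrt(f) (n(f) = sqrt(2*f) = sqrt(2)*sqrt(f))
Q = -2160*sqrt(3) (Q = 12**(3/2)*(-90) = (24*sqrt(3))*(-90) = -2160*sqrt(3) ≈ -3741.2)
n(b(c)) + Q = sqrt(2)*sqrt(-7) - 2160*sqrt(3) = sqrt(2)*(I*sqrt(7)) - 2160*sqrt(3) = I*sqrt(14) - 2160*sqrt(3) = -2160*sqrt(3) + I*sqrt(14)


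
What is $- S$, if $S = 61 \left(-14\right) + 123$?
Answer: $731$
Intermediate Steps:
$S = -731$ ($S = -854 + 123 = -731$)
$- S = \left(-1\right) \left(-731\right) = 731$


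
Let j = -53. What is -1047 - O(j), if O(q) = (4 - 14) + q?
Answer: -984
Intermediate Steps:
O(q) = -10 + q
-1047 - O(j) = -1047 - (-10 - 53) = -1047 - 1*(-63) = -1047 + 63 = -984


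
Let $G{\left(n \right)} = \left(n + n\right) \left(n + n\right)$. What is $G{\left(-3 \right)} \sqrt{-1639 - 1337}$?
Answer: $144 i \sqrt{186} \approx 1963.9 i$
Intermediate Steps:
$G{\left(n \right)} = 4 n^{2}$ ($G{\left(n \right)} = 2 n 2 n = 4 n^{2}$)
$G{\left(-3 \right)} \sqrt{-1639 - 1337} = 4 \left(-3\right)^{2} \sqrt{-1639 - 1337} = 4 \cdot 9 \sqrt{-2976} = 36 \cdot 4 i \sqrt{186} = 144 i \sqrt{186}$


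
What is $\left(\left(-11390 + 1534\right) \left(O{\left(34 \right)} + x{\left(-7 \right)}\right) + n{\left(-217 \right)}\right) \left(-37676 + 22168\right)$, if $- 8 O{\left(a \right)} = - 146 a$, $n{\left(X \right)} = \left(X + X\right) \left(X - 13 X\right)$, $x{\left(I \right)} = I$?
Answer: $111297690336$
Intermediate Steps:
$n{\left(X \right)} = - 24 X^{2}$ ($n{\left(X \right)} = 2 X \left(- 12 X\right) = - 24 X^{2}$)
$O{\left(a \right)} = \frac{73 a}{4}$ ($O{\left(a \right)} = - \frac{\left(-146\right) a}{8} = \frac{73 a}{4}$)
$\left(\left(-11390 + 1534\right) \left(O{\left(34 \right)} + x{\left(-7 \right)}\right) + n{\left(-217 \right)}\right) \left(-37676 + 22168\right) = \left(\left(-11390 + 1534\right) \left(\frac{73}{4} \cdot 34 - 7\right) - 24 \left(-217\right)^{2}\right) \left(-37676 + 22168\right) = \left(- 9856 \left(\frac{1241}{2} - 7\right) - 1130136\right) \left(-15508\right) = \left(\left(-9856\right) \frac{1227}{2} - 1130136\right) \left(-15508\right) = \left(-6046656 - 1130136\right) \left(-15508\right) = \left(-7176792\right) \left(-15508\right) = 111297690336$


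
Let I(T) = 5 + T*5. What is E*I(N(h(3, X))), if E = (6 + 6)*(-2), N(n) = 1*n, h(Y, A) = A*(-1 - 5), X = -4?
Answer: -3000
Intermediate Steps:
h(Y, A) = -6*A (h(Y, A) = A*(-6) = -6*A)
N(n) = n
I(T) = 5 + 5*T
E = -24 (E = 12*(-2) = -24)
E*I(N(h(3, X))) = -24*(5 + 5*(-6*(-4))) = -24*(5 + 5*24) = -24*(5 + 120) = -24*125 = -3000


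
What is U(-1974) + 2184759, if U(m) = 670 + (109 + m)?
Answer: 2183564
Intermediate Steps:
U(m) = 779 + m
U(-1974) + 2184759 = (779 - 1974) + 2184759 = -1195 + 2184759 = 2183564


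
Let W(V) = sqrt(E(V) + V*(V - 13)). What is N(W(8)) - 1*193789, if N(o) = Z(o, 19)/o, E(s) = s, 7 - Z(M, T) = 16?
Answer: -193789 + 9*I*sqrt(2)/8 ≈ -1.9379e+5 + 1.591*I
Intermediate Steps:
Z(M, T) = -9 (Z(M, T) = 7 - 1*16 = 7 - 16 = -9)
W(V) = sqrt(V + V*(-13 + V)) (W(V) = sqrt(V + V*(V - 13)) = sqrt(V + V*(-13 + V)))
N(o) = -9/o
N(W(8)) - 1*193789 = -9*sqrt(2)/(4*sqrt(-12 + 8)) - 1*193789 = -9*(-I*sqrt(2)/8) - 193789 = -(-9)*I*sqrt(2)/8 - 193789 = 9*I*sqrt(2)/8 - 193789 = -193789 + 9*I*sqrt(2)/8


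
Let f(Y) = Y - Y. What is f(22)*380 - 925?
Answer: -925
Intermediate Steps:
f(Y) = 0
f(22)*380 - 925 = 0*380 - 925 = 0 - 925 = -925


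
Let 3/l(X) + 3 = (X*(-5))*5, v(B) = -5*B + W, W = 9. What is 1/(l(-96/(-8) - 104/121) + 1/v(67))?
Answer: -11104538/152401 ≈ -72.864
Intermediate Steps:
v(B) = 9 - 5*B (v(B) = -5*B + 9 = 9 - 5*B)
l(X) = 3/(-3 - 25*X) (l(X) = 3/(-3 + (X*(-5))*5) = 3/(-3 - 5*X*5) = 3/(-3 - 25*X))
1/(l(-96/(-8) - 104/121) + 1/v(67)) = 1/(-3/(3 + 25*(-96/(-8) - 104/121)) + 1/(9 - 5*67)) = 1/(-3/(3 + 25*(-96*(-1/8) - 104*1/121)) + 1/(9 - 335)) = 1/(-3/(3 + 25*(12 - 104/121)) + 1/(-326)) = 1/(-3/(3 + 25*(1348/121)) - 1/326) = 1/(-3/(3 + 33700/121) - 1/326) = 1/(-3/34063/121 - 1/326) = 1/(-3*121/34063 - 1/326) = 1/(-363/34063 - 1/326) = 1/(-152401/11104538) = -11104538/152401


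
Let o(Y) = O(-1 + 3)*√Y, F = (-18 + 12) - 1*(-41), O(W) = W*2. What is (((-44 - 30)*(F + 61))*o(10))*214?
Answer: -6081024*√10 ≈ -1.9230e+7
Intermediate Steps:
O(W) = 2*W
F = 35 (F = -6 + 41 = 35)
o(Y) = 4*√Y (o(Y) = (2*(-1 + 3))*√Y = (2*2)*√Y = 4*√Y)
(((-44 - 30)*(F + 61))*o(10))*214 = (((-44 - 30)*(35 + 61))*(4*√10))*214 = ((-74*96)*(4*√10))*214 = -28416*√10*214 = -6081024*√10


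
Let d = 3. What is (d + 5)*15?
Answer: 120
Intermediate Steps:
(d + 5)*15 = (3 + 5)*15 = 8*15 = 120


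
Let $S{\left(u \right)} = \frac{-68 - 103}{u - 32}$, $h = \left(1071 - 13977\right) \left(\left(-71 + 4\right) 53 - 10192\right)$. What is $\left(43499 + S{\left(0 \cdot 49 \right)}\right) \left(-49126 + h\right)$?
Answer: $\frac{15428209234403}{2} \approx 7.7141 \cdot 10^{12}$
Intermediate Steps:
$h = 177367158$ ($h = - 12906 \left(\left(-67\right) 53 - 10192\right) = - 12906 \left(-3551 - 10192\right) = \left(-12906\right) \left(-13743\right) = 177367158$)
$S{\left(u \right)} = - \frac{171}{-32 + u}$
$\left(43499 + S{\left(0 \cdot 49 \right)}\right) \left(-49126 + h\right) = \left(43499 - \frac{171}{-32 + 0 \cdot 49}\right) \left(-49126 + 177367158\right) = \left(43499 - \frac{171}{-32 + 0}\right) 177318032 = \left(43499 - \frac{171}{-32}\right) 177318032 = \left(43499 - - \frac{171}{32}\right) 177318032 = \left(43499 + \frac{171}{32}\right) 177318032 = \frac{1392139}{32} \cdot 177318032 = \frac{15428209234403}{2}$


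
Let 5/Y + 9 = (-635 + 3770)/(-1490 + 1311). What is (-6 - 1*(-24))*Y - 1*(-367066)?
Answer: 290346521/791 ≈ 3.6706e+5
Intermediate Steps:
Y = -895/4746 (Y = 5/(-9 + (-635 + 3770)/(-1490 + 1311)) = 5/(-9 + 3135/(-179)) = 5/(-9 + 3135*(-1/179)) = 5/(-9 - 3135/179) = 5/(-4746/179) = 5*(-179/4746) = -895/4746 ≈ -0.18858)
(-6 - 1*(-24))*Y - 1*(-367066) = (-6 - 1*(-24))*(-895/4746) - 1*(-367066) = (-6 + 24)*(-895/4746) + 367066 = 18*(-895/4746) + 367066 = -2685/791 + 367066 = 290346521/791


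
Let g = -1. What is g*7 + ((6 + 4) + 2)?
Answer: 5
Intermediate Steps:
g*7 + ((6 + 4) + 2) = -1*7 + ((6 + 4) + 2) = -7 + (10 + 2) = -7 + 12 = 5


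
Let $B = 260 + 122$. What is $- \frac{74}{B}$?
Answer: $- \frac{37}{191} \approx -0.19372$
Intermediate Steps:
$B = 382$
$- \frac{74}{B} = - \frac{74}{382} = \left(-74\right) \frac{1}{382} = - \frac{37}{191}$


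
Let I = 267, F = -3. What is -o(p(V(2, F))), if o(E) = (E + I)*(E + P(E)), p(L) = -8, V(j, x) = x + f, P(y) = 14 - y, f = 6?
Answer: -3626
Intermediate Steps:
V(j, x) = 6 + x (V(j, x) = x + 6 = 6 + x)
o(E) = 3738 + 14*E (o(E) = (E + 267)*(E + (14 - E)) = (267 + E)*14 = 3738 + 14*E)
-o(p(V(2, F))) = -(3738 + 14*(-8)) = -(3738 - 112) = -1*3626 = -3626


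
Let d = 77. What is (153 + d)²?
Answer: 52900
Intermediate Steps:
(153 + d)² = (153 + 77)² = 230² = 52900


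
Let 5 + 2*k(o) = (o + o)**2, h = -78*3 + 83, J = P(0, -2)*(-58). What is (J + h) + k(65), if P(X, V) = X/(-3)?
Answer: 16593/2 ≈ 8296.5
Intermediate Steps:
P(X, V) = -X/3 (P(X, V) = X*(-1/3) = -X/3)
J = 0 (J = -1/3*0*(-58) = 0*(-58) = 0)
h = -151 (h = -234 + 83 = -151)
k(o) = -5/2 + 2*o**2 (k(o) = -5/2 + (o + o)**2/2 = -5/2 + (2*o)**2/2 = -5/2 + (4*o**2)/2 = -5/2 + 2*o**2)
(J + h) + k(65) = (0 - 151) + (-5/2 + 2*65**2) = -151 + (-5/2 + 2*4225) = -151 + (-5/2 + 8450) = -151 + 16895/2 = 16593/2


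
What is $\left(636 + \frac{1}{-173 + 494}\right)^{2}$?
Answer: $\frac{41680080649}{103041} \approx 4.045 \cdot 10^{5}$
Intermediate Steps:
$\left(636 + \frac{1}{-173 + 494}\right)^{2} = \left(636 + \frac{1}{321}\right)^{2} = \left(\frac{204157}{321}\right)^{2} = \frac{41680080649}{103041}$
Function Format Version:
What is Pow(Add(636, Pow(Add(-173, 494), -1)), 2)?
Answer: Rational(41680080649, 103041) ≈ 4.0450e+5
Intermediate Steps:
Pow(Add(636, Pow(Add(-173, 494), -1)), 2) = Pow(Add(636, Pow(321, -1)), 2) = Pow(Add(636, Rational(1, 321)), 2) = Pow(Rational(204157, 321), 2) = Rational(41680080649, 103041)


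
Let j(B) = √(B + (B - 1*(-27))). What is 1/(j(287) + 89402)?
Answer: 89402/7992717003 - √601/7992717003 ≈ 1.1182e-5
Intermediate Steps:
j(B) = √(27 + 2*B) (j(B) = √(B + (B + 27)) = √(B + (27 + B)) = √(27 + 2*B))
1/(j(287) + 89402) = 1/(√(27 + 2*287) + 89402) = 1/(√(27 + 574) + 89402) = 1/(√601 + 89402) = 1/(89402 + √601)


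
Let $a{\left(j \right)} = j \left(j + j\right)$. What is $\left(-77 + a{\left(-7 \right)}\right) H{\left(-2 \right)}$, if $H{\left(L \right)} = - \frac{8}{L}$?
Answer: $84$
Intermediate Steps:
$a{\left(j \right)} = 2 j^{2}$ ($a{\left(j \right)} = j 2 j = 2 j^{2}$)
$\left(-77 + a{\left(-7 \right)}\right) H{\left(-2 \right)} = \left(-77 + 2 \left(-7\right)^{2}\right) \left(- \frac{8}{-2}\right) = \left(-77 + 2 \cdot 49\right) \left(\left(-8\right) \left(- \frac{1}{2}\right)\right) = \left(-77 + 98\right) 4 = 21 \cdot 4 = 84$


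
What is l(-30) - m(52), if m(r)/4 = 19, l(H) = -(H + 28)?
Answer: -74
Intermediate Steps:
l(H) = -28 - H (l(H) = -(28 + H) = -28 - H)
m(r) = 76 (m(r) = 4*19 = 76)
l(-30) - m(52) = (-28 - 1*(-30)) - 1*76 = (-28 + 30) - 76 = 2 - 76 = -74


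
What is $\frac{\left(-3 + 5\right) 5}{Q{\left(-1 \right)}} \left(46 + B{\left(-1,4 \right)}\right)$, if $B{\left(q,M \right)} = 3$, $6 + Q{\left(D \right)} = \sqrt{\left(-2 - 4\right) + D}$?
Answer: $- \frac{2940}{43} - \frac{490 i \sqrt{7}}{43} \approx -68.372 - 30.149 i$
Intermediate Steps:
$Q{\left(D \right)} = -6 + \sqrt{-6 + D}$ ($Q{\left(D \right)} = -6 + \sqrt{\left(-2 - 4\right) + D} = -6 + \sqrt{-6 + D}$)
$\frac{\left(-3 + 5\right) 5}{Q{\left(-1 \right)}} \left(46 + B{\left(-1,4 \right)}\right) = \frac{\left(-3 + 5\right) 5}{-6 + \sqrt{-6 - 1}} \left(46 + 3\right) = \frac{2 \cdot 5}{-6 + \sqrt{-7}} \cdot 49 = \frac{10}{-6 + i \sqrt{7}} \cdot 49 = \frac{490}{-6 + i \sqrt{7}}$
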